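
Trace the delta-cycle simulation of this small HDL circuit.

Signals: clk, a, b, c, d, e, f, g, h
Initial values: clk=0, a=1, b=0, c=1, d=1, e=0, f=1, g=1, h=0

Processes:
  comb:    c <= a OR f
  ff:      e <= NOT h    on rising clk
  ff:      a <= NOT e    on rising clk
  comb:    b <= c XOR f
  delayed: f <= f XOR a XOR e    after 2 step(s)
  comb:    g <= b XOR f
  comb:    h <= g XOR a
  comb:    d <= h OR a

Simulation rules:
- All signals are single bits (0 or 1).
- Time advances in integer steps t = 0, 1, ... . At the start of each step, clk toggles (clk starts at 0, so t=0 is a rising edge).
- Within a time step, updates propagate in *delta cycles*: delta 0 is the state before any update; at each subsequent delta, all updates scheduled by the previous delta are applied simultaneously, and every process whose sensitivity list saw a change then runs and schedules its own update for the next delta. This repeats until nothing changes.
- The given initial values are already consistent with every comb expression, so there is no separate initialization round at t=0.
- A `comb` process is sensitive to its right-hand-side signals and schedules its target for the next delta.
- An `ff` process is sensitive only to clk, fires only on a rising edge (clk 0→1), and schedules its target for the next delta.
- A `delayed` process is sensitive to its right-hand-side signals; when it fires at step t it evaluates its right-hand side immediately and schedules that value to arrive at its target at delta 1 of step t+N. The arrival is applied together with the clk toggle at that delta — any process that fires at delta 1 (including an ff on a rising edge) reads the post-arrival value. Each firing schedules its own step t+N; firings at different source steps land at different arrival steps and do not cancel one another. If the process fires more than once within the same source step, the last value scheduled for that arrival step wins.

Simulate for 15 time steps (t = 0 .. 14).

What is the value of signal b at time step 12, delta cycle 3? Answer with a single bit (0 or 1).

t0.Δ0 e=0 a=1 c=1 h=0 f=1 g=1 b=0 clk=0 d=1
t0.Δ1 e=0 a=1 c=1 h=0 f=1 g=1 b=0 clk=1 d=1
t0.Δ2 e=1 a=1 c=1 h=0 f=1 g=1 b=0 clk=1 d=1
t1.Δ0 e=1 a=1 c=1 h=0 f=1 g=1 b=0 clk=1 d=1
t1.Δ1 e=1 a=1 c=1 h=0 f=1 g=1 b=0 clk=0 d=1
t2.Δ0 e=1 a=1 c=1 h=0 f=1 g=1 b=0 clk=0 d=1
t2.Δ1 e=1 a=1 c=1 h=0 f=1 g=1 b=0 clk=1 d=1
t2.Δ2 e=1 a=0 c=1 h=0 f=1 g=1 b=0 clk=1 d=1
t2.Δ3 e=1 a=0 c=1 h=1 f=1 g=1 b=0 clk=1 d=0
t2.Δ4 e=1 a=0 c=1 h=1 f=1 g=1 b=0 clk=1 d=1
t3.Δ0 e=1 a=0 c=1 h=1 f=1 g=1 b=0 clk=1 d=1
t3.Δ1 e=1 a=0 c=1 h=1 f=1 g=1 b=0 clk=0 d=1
t4.Δ0 e=1 a=0 c=1 h=1 f=1 g=1 b=0 clk=0 d=1
t4.Δ1 e=1 a=0 c=1 h=1 f=0 g=1 b=0 clk=1 d=1
t4.Δ2 e=0 a=0 c=0 h=1 f=0 g=0 b=1 clk=1 d=1
t4.Δ3 e=0 a=0 c=0 h=0 f=0 g=1 b=0 clk=1 d=1
t4.Δ4 e=0 a=0 c=0 h=1 f=0 g=0 b=0 clk=1 d=0
t4.Δ5 e=0 a=0 c=0 h=0 f=0 g=0 b=0 clk=1 d=1
t4.Δ6 e=0 a=0 c=0 h=0 f=0 g=0 b=0 clk=1 d=0
t5.Δ0 e=0 a=0 c=0 h=0 f=0 g=0 b=0 clk=1 d=0
t5.Δ1 e=0 a=0 c=0 h=0 f=0 g=0 b=0 clk=0 d=0
t6.Δ0 e=0 a=0 c=0 h=0 f=0 g=0 b=0 clk=0 d=0
t6.Δ1 e=0 a=0 c=0 h=0 f=0 g=0 b=0 clk=1 d=0
t6.Δ2 e=1 a=1 c=0 h=0 f=0 g=0 b=0 clk=1 d=0
t6.Δ3 e=1 a=1 c=1 h=1 f=0 g=0 b=0 clk=1 d=1
t6.Δ4 e=1 a=1 c=1 h=1 f=0 g=0 b=1 clk=1 d=1
t6.Δ5 e=1 a=1 c=1 h=1 f=0 g=1 b=1 clk=1 d=1
t6.Δ6 e=1 a=1 c=1 h=0 f=0 g=1 b=1 clk=1 d=1
t7.Δ0 e=1 a=1 c=1 h=0 f=0 g=1 b=1 clk=1 d=1
t7.Δ1 e=1 a=1 c=1 h=0 f=0 g=1 b=1 clk=0 d=1
t8.Δ0 e=1 a=1 c=1 h=0 f=0 g=1 b=1 clk=0 d=1
t8.Δ1 e=1 a=1 c=1 h=0 f=0 g=1 b=1 clk=1 d=1
t8.Δ2 e=1 a=0 c=1 h=0 f=0 g=1 b=1 clk=1 d=1
t8.Δ3 e=1 a=0 c=0 h=1 f=0 g=1 b=1 clk=1 d=0
t8.Δ4 e=1 a=0 c=0 h=1 f=0 g=1 b=0 clk=1 d=1
t8.Δ5 e=1 a=0 c=0 h=1 f=0 g=0 b=0 clk=1 d=1
t8.Δ6 e=1 a=0 c=0 h=0 f=0 g=0 b=0 clk=1 d=1
t8.Δ7 e=1 a=0 c=0 h=0 f=0 g=0 b=0 clk=1 d=0
t9.Δ0 e=1 a=0 c=0 h=0 f=0 g=0 b=0 clk=1 d=0
t9.Δ1 e=1 a=0 c=0 h=0 f=0 g=0 b=0 clk=0 d=0
t10.Δ0 e=1 a=0 c=0 h=0 f=0 g=0 b=0 clk=0 d=0
t10.Δ1 e=1 a=0 c=0 h=0 f=1 g=0 b=0 clk=1 d=0
t10.Δ2 e=1 a=0 c=1 h=0 f=1 g=1 b=1 clk=1 d=0
t10.Δ3 e=1 a=0 c=1 h=1 f=1 g=0 b=0 clk=1 d=0
t10.Δ4 e=1 a=0 c=1 h=0 f=1 g=1 b=0 clk=1 d=1
t10.Δ5 e=1 a=0 c=1 h=1 f=1 g=1 b=0 clk=1 d=0
t10.Δ6 e=1 a=0 c=1 h=1 f=1 g=1 b=0 clk=1 d=1
t11.Δ0 e=1 a=0 c=1 h=1 f=1 g=1 b=0 clk=1 d=1
t11.Δ1 e=1 a=0 c=1 h=1 f=1 g=1 b=0 clk=0 d=1
t12.Δ0 e=1 a=0 c=1 h=1 f=1 g=1 b=0 clk=0 d=1
t12.Δ1 e=1 a=0 c=1 h=1 f=0 g=1 b=0 clk=1 d=1
t12.Δ2 e=0 a=0 c=0 h=1 f=0 g=0 b=1 clk=1 d=1
t12.Δ3 e=0 a=0 c=0 h=0 f=0 g=1 b=0 clk=1 d=1
t12.Δ4 e=0 a=0 c=0 h=1 f=0 g=0 b=0 clk=1 d=0
t12.Δ5 e=0 a=0 c=0 h=0 f=0 g=0 b=0 clk=1 d=1
t12.Δ6 e=0 a=0 c=0 h=0 f=0 g=0 b=0 clk=1 d=0
t13.Δ0 e=0 a=0 c=0 h=0 f=0 g=0 b=0 clk=1 d=0
t13.Δ1 e=0 a=0 c=0 h=0 f=0 g=0 b=0 clk=0 d=0
t14.Δ0 e=0 a=0 c=0 h=0 f=0 g=0 b=0 clk=0 d=0
t14.Δ1 e=0 a=0 c=0 h=0 f=0 g=0 b=0 clk=1 d=0
t14.Δ2 e=1 a=1 c=0 h=0 f=0 g=0 b=0 clk=1 d=0
t14.Δ3 e=1 a=1 c=1 h=1 f=0 g=0 b=0 clk=1 d=1
t14.Δ4 e=1 a=1 c=1 h=1 f=0 g=0 b=1 clk=1 d=1
t14.Δ5 e=1 a=1 c=1 h=1 f=0 g=1 b=1 clk=1 d=1
t14.Δ6 e=1 a=1 c=1 h=0 f=0 g=1 b=1 clk=1 d=1

0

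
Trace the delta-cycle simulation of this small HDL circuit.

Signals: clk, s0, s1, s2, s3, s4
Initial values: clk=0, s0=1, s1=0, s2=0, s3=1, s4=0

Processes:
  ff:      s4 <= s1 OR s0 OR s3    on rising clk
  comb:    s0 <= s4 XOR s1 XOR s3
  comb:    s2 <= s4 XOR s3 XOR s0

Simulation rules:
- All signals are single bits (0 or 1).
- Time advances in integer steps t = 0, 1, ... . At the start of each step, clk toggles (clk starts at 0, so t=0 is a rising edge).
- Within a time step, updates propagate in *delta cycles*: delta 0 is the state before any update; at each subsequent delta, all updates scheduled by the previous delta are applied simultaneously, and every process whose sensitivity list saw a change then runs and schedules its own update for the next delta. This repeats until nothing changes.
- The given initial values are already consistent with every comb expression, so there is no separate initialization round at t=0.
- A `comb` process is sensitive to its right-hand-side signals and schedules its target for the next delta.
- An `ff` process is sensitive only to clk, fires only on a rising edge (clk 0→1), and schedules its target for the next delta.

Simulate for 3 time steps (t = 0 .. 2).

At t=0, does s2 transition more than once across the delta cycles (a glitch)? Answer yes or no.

yes

t0.Δ0 s0=1 s1=0 s3=1 s2=0 clk=0 s4=0
t0.Δ1 s0=1 s1=0 s3=1 s2=0 clk=1 s4=0
t0.Δ2 s0=1 s1=0 s3=1 s2=0 clk=1 s4=1
t0.Δ3 s0=0 s1=0 s3=1 s2=1 clk=1 s4=1
t0.Δ4 s0=0 s1=0 s3=1 s2=0 clk=1 s4=1
t1.Δ0 s0=0 s1=0 s3=1 s2=0 clk=1 s4=1
t1.Δ1 s0=0 s1=0 s3=1 s2=0 clk=0 s4=1
t2.Δ0 s0=0 s1=0 s3=1 s2=0 clk=0 s4=1
t2.Δ1 s0=0 s1=0 s3=1 s2=0 clk=1 s4=1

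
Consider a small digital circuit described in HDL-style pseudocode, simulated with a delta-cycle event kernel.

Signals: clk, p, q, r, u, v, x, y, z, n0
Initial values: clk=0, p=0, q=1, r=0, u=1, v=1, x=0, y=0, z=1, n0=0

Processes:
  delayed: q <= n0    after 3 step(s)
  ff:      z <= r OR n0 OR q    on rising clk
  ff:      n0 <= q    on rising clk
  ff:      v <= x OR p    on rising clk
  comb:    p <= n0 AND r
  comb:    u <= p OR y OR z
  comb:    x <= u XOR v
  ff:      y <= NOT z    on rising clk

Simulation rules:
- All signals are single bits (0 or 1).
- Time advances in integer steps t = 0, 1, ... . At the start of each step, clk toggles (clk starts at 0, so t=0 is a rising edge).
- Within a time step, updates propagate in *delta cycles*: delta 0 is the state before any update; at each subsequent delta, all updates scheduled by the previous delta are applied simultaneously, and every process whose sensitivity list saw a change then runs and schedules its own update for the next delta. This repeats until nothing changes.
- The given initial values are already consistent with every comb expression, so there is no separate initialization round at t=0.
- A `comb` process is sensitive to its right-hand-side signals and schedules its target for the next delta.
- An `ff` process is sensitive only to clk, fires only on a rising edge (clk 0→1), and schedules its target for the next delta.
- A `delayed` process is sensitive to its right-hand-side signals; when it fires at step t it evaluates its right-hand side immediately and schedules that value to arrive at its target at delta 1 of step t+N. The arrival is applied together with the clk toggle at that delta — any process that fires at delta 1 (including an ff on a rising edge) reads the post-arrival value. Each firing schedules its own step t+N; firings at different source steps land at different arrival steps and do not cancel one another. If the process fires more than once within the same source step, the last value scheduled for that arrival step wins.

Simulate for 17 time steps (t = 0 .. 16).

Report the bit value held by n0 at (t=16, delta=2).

1

[bits: u,y,clk,n0,r,x,q,p,z,v]
t=0: Δ0=1000001011 Δ1=1010001011 Δ2=1011001010 Δ3=1011011010 | 3Δ
t=1: Δ0=1011011010 Δ1=1001011010 | 1Δ
t=2: Δ0=1001011010 Δ1=1011011010 Δ2=1011011011 Δ3=1011001011 | 3Δ
t=3: Δ0=1011001011 Δ1=1001001011 | 1Δ
t=4: Δ0=1001001011 Δ1=1011001011 Δ2=1011001010 Δ3=1011011010 | 3Δ
t=5: Δ0=1011011010 Δ1=1001011010 | 1Δ
t=6: Δ0=1001011010 Δ1=1011011010 Δ2=1011011011 Δ3=1011001011 | 3Δ
t=7: Δ0=1011001011 Δ1=1001001011 | 1Δ
t=8: Δ0=1001001011 Δ1=1011001011 Δ2=1011001010 Δ3=1011011010 | 3Δ
t=9: Δ0=1011011010 Δ1=1001011010 | 1Δ
t=10: Δ0=1001011010 Δ1=1011011010 Δ2=1011011011 Δ3=1011001011 | 3Δ
t=11: Δ0=1011001011 Δ1=1001001011 | 1Δ
t=12: Δ0=1001001011 Δ1=1011001011 Δ2=1011001010 Δ3=1011011010 | 3Δ
t=13: Δ0=1011011010 Δ1=1001011010 | 1Δ
t=14: Δ0=1001011010 Δ1=1011011010 Δ2=1011011011 Δ3=1011001011 | 3Δ
t=15: Δ0=1011001011 Δ1=1001001011 | 1Δ
t=16: Δ0=1001001011 Δ1=1011001011 Δ2=1011001010 Δ3=1011011010 | 3Δ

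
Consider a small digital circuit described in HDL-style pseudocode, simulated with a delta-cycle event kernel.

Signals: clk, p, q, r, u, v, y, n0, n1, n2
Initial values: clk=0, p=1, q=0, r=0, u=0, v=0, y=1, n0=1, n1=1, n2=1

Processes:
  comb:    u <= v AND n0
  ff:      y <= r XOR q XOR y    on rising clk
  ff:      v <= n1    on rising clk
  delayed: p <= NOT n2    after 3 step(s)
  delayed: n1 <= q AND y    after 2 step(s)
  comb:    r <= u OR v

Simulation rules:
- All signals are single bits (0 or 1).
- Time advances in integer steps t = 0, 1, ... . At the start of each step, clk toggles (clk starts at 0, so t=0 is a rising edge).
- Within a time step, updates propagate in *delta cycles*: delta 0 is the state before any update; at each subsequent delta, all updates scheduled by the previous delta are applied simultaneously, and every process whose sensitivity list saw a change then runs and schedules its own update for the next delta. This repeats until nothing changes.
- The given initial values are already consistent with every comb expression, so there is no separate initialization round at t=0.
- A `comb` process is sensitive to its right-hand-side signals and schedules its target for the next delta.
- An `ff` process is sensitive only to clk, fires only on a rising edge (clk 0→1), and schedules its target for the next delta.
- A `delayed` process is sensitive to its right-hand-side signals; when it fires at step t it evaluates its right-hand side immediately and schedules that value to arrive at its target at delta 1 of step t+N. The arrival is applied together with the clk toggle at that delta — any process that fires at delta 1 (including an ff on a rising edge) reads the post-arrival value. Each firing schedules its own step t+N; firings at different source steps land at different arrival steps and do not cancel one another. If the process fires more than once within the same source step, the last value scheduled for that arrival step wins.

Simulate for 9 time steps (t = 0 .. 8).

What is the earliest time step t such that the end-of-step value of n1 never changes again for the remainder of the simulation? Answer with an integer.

4

t=0 Δ0: n1=1 n2=1 y=1 q=0 r=0 u=0 p=1 v=0 clk=0 n0=1
  Δ1: clk:0→1
  Δ2: v:0→1
  Δ3: r:0→1, u:0→1
  (3Δ to stable)
t=1 Δ0: n1=1 n2=1 y=1 q=0 r=1 u=1 p=1 v=1 clk=1 n0=1
  Δ1: clk:1→0
  (1Δ to stable)
t=2 Δ0: n1=1 n2=1 y=1 q=0 r=1 u=1 p=1 v=1 clk=0 n0=1
  Δ1: clk:0→1
  Δ2: y:1→0
  (2Δ to stable)
t=3 Δ0: n1=1 n2=1 y=0 q=0 r=1 u=1 p=1 v=1 clk=1 n0=1
  Δ1: clk:1→0
  (1Δ to stable)
t=4 Δ0: n1=1 n2=1 y=0 q=0 r=1 u=1 p=1 v=1 clk=0 n0=1
  Δ1: n1:1→0, clk:0→1
  Δ2: y:0→1, v:1→0
  Δ3: u:1→0
  Δ4: r:1→0
  (4Δ to stable)
t=5 Δ0: n1=0 n2=1 y=1 q=0 r=0 u=0 p=1 v=0 clk=1 n0=1
  Δ1: clk:1→0
  (1Δ to stable)
t=6 Δ0: n1=0 n2=1 y=1 q=0 r=0 u=0 p=1 v=0 clk=0 n0=1
  Δ1: clk:0→1
  (1Δ to stable)
t=7 Δ0: n1=0 n2=1 y=1 q=0 r=0 u=0 p=1 v=0 clk=1 n0=1
  Δ1: clk:1→0
  (1Δ to stable)
t=8 Δ0: n1=0 n2=1 y=1 q=0 r=0 u=0 p=1 v=0 clk=0 n0=1
  Δ1: clk:0→1
  (1Δ to stable)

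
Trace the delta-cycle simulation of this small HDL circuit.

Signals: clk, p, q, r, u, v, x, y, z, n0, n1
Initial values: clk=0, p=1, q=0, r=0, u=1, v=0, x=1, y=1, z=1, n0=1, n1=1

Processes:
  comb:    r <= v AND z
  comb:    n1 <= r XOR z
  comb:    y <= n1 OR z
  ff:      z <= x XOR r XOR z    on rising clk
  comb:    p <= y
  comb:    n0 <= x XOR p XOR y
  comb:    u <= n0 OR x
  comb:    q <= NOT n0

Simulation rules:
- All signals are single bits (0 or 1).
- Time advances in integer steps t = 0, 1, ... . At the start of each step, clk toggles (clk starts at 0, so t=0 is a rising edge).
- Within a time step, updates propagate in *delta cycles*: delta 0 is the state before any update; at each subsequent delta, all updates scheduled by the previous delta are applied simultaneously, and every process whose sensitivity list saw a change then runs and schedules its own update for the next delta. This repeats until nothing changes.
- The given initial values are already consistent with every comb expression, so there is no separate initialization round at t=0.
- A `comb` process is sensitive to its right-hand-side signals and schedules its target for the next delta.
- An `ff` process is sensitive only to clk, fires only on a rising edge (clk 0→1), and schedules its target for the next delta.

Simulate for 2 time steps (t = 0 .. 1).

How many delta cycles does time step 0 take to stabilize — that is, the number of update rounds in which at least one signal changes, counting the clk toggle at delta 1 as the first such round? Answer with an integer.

7

t0.Δ0 p=1 v=0 y=1 q=0 n0=1 z=1 clk=0 n1=1 u=1 x=1 r=0
t0.Δ1 p=1 v=0 y=1 q=0 n0=1 z=1 clk=1 n1=1 u=1 x=1 r=0
t0.Δ2 p=1 v=0 y=1 q=0 n0=1 z=0 clk=1 n1=1 u=1 x=1 r=0
t0.Δ3 p=1 v=0 y=1 q=0 n0=1 z=0 clk=1 n1=0 u=1 x=1 r=0
t0.Δ4 p=1 v=0 y=0 q=0 n0=1 z=0 clk=1 n1=0 u=1 x=1 r=0
t0.Δ5 p=0 v=0 y=0 q=0 n0=0 z=0 clk=1 n1=0 u=1 x=1 r=0
t0.Δ6 p=0 v=0 y=0 q=1 n0=1 z=0 clk=1 n1=0 u=1 x=1 r=0
t0.Δ7 p=0 v=0 y=0 q=0 n0=1 z=0 clk=1 n1=0 u=1 x=1 r=0
t1.Δ0 p=0 v=0 y=0 q=0 n0=1 z=0 clk=1 n1=0 u=1 x=1 r=0
t1.Δ1 p=0 v=0 y=0 q=0 n0=1 z=0 clk=0 n1=0 u=1 x=1 r=0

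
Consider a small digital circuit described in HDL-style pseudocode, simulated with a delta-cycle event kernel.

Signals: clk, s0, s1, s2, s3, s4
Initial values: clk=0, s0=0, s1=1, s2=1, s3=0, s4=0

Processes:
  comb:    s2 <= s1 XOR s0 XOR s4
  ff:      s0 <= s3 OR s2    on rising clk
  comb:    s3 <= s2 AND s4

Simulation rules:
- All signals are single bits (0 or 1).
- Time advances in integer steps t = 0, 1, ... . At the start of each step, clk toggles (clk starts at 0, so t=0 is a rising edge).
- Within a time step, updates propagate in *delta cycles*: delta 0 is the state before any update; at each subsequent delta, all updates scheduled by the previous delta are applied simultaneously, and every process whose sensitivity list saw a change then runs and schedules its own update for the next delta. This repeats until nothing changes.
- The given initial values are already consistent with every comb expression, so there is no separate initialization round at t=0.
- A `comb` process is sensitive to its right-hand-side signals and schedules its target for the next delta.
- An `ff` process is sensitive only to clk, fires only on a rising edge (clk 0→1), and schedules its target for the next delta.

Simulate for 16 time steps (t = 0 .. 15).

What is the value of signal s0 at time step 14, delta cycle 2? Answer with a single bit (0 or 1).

0

[bits: s2,s1,s0,s3,clk,s4]
t=0: Δ0=110000 Δ1=110010 Δ2=111010 Δ3=011010 | 3Δ
t=1: Δ0=011010 Δ1=011000 | 1Δ
t=2: Δ0=011000 Δ1=011010 Δ2=010010 Δ3=110010 | 3Δ
t=3: Δ0=110010 Δ1=110000 | 1Δ
t=4: Δ0=110000 Δ1=110010 Δ2=111010 Δ3=011010 | 3Δ
t=5: Δ0=011010 Δ1=011000 | 1Δ
t=6: Δ0=011000 Δ1=011010 Δ2=010010 Δ3=110010 | 3Δ
t=7: Δ0=110010 Δ1=110000 | 1Δ
t=8: Δ0=110000 Δ1=110010 Δ2=111010 Δ3=011010 | 3Δ
t=9: Δ0=011010 Δ1=011000 | 1Δ
t=10: Δ0=011000 Δ1=011010 Δ2=010010 Δ3=110010 | 3Δ
t=11: Δ0=110010 Δ1=110000 | 1Δ
t=12: Δ0=110000 Δ1=110010 Δ2=111010 Δ3=011010 | 3Δ
t=13: Δ0=011010 Δ1=011000 | 1Δ
t=14: Δ0=011000 Δ1=011010 Δ2=010010 Δ3=110010 | 3Δ
t=15: Δ0=110010 Δ1=110000 | 1Δ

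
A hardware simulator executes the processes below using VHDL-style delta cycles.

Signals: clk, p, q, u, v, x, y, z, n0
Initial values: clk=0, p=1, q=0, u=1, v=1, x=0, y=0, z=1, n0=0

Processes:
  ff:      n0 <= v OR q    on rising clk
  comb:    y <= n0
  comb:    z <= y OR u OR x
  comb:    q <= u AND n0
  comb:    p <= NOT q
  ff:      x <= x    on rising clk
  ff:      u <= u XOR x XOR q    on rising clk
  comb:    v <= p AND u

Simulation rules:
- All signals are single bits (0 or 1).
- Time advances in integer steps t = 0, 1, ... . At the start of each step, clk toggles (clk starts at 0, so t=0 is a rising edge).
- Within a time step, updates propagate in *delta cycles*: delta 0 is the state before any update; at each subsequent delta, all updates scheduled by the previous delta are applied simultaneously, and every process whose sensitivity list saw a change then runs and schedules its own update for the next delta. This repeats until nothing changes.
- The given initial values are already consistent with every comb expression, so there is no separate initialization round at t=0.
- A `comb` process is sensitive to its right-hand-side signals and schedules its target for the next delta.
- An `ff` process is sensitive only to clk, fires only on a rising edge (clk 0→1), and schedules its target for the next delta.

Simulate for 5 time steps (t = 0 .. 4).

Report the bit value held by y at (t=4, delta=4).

0

t0.Δ0 y=0 z=1 n0=0 q=0 p=1 x=0 u=1 v=1 clk=0
t0.Δ1 y=0 z=1 n0=0 q=0 p=1 x=0 u=1 v=1 clk=1
t0.Δ2 y=0 z=1 n0=1 q=0 p=1 x=0 u=1 v=1 clk=1
t0.Δ3 y=1 z=1 n0=1 q=1 p=1 x=0 u=1 v=1 clk=1
t0.Δ4 y=1 z=1 n0=1 q=1 p=0 x=0 u=1 v=1 clk=1
t0.Δ5 y=1 z=1 n0=1 q=1 p=0 x=0 u=1 v=0 clk=1
t1.Δ0 y=1 z=1 n0=1 q=1 p=0 x=0 u=1 v=0 clk=1
t1.Δ1 y=1 z=1 n0=1 q=1 p=0 x=0 u=1 v=0 clk=0
t2.Δ0 y=1 z=1 n0=1 q=1 p=0 x=0 u=1 v=0 clk=0
t2.Δ1 y=1 z=1 n0=1 q=1 p=0 x=0 u=1 v=0 clk=1
t2.Δ2 y=1 z=1 n0=1 q=1 p=0 x=0 u=0 v=0 clk=1
t2.Δ3 y=1 z=1 n0=1 q=0 p=0 x=0 u=0 v=0 clk=1
t2.Δ4 y=1 z=1 n0=1 q=0 p=1 x=0 u=0 v=0 clk=1
t3.Δ0 y=1 z=1 n0=1 q=0 p=1 x=0 u=0 v=0 clk=1
t3.Δ1 y=1 z=1 n0=1 q=0 p=1 x=0 u=0 v=0 clk=0
t4.Δ0 y=1 z=1 n0=1 q=0 p=1 x=0 u=0 v=0 clk=0
t4.Δ1 y=1 z=1 n0=1 q=0 p=1 x=0 u=0 v=0 clk=1
t4.Δ2 y=1 z=1 n0=0 q=0 p=1 x=0 u=0 v=0 clk=1
t4.Δ3 y=0 z=1 n0=0 q=0 p=1 x=0 u=0 v=0 clk=1
t4.Δ4 y=0 z=0 n0=0 q=0 p=1 x=0 u=0 v=0 clk=1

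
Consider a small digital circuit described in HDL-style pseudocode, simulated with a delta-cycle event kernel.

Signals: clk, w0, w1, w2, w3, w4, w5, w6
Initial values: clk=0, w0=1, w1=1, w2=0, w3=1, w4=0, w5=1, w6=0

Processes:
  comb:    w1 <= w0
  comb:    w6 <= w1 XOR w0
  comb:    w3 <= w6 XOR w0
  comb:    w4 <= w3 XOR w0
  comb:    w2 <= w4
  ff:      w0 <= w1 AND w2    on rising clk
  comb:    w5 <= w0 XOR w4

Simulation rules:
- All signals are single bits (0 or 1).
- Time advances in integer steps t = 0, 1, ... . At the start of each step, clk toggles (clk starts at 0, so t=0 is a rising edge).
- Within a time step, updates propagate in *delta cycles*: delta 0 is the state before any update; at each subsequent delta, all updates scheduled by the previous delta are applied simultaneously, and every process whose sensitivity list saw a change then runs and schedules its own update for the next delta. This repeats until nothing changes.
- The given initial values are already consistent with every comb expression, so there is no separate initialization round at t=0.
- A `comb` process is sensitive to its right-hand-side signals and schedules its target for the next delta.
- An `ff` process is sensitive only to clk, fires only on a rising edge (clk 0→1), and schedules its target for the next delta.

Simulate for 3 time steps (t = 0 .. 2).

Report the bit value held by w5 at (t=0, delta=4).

1

[bits: w6,w4,w1,w5,w0,w3,clk,w2]
t=0: Δ0=00111100 Δ1=00111110 Δ2=00110110 Δ3=11000010 Δ4=00010111 Δ5=01000010 Δ6=00010011 Δ7=00000010 | 7Δ
t=1: Δ0=00000010 Δ1=00000000 | 1Δ
t=2: Δ0=00000000 Δ1=00000010 | 1Δ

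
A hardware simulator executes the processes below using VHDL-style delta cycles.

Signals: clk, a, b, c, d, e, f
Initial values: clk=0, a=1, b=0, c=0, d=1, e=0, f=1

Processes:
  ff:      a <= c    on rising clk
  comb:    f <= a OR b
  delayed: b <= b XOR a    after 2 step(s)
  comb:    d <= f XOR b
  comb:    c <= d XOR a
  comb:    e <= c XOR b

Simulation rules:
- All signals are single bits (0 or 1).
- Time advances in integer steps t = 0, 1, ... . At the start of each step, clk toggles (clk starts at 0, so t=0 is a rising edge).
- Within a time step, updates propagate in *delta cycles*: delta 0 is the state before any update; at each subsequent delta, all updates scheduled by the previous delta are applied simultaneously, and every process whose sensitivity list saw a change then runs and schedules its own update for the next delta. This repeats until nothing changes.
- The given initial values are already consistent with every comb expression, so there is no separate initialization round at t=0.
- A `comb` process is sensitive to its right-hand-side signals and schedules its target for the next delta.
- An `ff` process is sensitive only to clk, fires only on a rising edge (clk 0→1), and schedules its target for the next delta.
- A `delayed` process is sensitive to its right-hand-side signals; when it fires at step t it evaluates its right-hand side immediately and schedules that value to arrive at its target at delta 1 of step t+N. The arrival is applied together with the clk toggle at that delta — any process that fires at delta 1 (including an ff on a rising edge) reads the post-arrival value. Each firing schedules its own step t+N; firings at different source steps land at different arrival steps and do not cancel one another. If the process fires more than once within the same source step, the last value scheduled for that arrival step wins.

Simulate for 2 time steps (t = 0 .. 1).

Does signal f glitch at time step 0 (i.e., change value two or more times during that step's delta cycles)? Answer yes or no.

no

t0.Δ0 f=1 b=0 c=0 e=0 a=1 clk=0 d=1
t0.Δ1 f=1 b=0 c=0 e=0 a=1 clk=1 d=1
t0.Δ2 f=1 b=0 c=0 e=0 a=0 clk=1 d=1
t0.Δ3 f=0 b=0 c=1 e=0 a=0 clk=1 d=1
t0.Δ4 f=0 b=0 c=1 e=1 a=0 clk=1 d=0
t0.Δ5 f=0 b=0 c=0 e=1 a=0 clk=1 d=0
t0.Δ6 f=0 b=0 c=0 e=0 a=0 clk=1 d=0
t1.Δ0 f=0 b=0 c=0 e=0 a=0 clk=1 d=0
t1.Δ1 f=0 b=0 c=0 e=0 a=0 clk=0 d=0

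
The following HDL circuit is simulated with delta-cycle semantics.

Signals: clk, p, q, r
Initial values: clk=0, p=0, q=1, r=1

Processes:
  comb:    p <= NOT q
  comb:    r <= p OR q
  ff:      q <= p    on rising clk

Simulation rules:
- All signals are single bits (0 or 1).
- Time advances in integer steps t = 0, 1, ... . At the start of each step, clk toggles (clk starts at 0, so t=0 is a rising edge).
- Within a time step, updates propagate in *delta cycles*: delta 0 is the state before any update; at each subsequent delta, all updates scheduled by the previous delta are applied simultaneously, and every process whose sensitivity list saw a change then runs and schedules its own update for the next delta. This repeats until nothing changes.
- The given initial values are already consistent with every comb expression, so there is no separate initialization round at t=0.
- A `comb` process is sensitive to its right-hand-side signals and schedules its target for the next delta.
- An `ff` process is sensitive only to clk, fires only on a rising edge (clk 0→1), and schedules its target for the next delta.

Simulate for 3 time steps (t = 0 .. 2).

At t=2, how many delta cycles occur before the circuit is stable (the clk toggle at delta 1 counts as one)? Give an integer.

t0.Δ0 r=1 q=1 clk=0 p=0
t0.Δ1 r=1 q=1 clk=1 p=0
t0.Δ2 r=1 q=0 clk=1 p=0
t0.Δ3 r=0 q=0 clk=1 p=1
t0.Δ4 r=1 q=0 clk=1 p=1
t1.Δ0 r=1 q=0 clk=1 p=1
t1.Δ1 r=1 q=0 clk=0 p=1
t2.Δ0 r=1 q=0 clk=0 p=1
t2.Δ1 r=1 q=0 clk=1 p=1
t2.Δ2 r=1 q=1 clk=1 p=1
t2.Δ3 r=1 q=1 clk=1 p=0

3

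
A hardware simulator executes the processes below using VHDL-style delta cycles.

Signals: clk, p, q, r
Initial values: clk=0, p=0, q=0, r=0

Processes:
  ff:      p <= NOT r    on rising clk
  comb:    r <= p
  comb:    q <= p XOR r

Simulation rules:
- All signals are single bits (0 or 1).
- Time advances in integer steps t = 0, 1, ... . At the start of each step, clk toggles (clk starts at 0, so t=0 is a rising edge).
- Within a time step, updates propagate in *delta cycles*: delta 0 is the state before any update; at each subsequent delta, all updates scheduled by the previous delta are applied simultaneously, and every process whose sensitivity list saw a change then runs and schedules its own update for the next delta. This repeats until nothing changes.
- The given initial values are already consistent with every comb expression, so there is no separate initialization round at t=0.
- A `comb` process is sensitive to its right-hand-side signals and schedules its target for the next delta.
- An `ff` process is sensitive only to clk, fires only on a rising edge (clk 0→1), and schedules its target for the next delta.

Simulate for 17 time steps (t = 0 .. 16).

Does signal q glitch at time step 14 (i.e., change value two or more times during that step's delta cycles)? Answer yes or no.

yes

[bits: clk,r,q,p]
t=0: Δ0=0000 Δ1=1000 Δ2=1001 Δ3=1111 Δ4=1101 | 4Δ
t=1: Δ0=1101 Δ1=0101 | 1Δ
t=2: Δ0=0101 Δ1=1101 Δ2=1100 Δ3=1010 Δ4=1000 | 4Δ
t=3: Δ0=1000 Δ1=0000 | 1Δ
t=4: Δ0=0000 Δ1=1000 Δ2=1001 Δ3=1111 Δ4=1101 | 4Δ
t=5: Δ0=1101 Δ1=0101 | 1Δ
t=6: Δ0=0101 Δ1=1101 Δ2=1100 Δ3=1010 Δ4=1000 | 4Δ
t=7: Δ0=1000 Δ1=0000 | 1Δ
t=8: Δ0=0000 Δ1=1000 Δ2=1001 Δ3=1111 Δ4=1101 | 4Δ
t=9: Δ0=1101 Δ1=0101 | 1Δ
t=10: Δ0=0101 Δ1=1101 Δ2=1100 Δ3=1010 Δ4=1000 | 4Δ
t=11: Δ0=1000 Δ1=0000 | 1Δ
t=12: Δ0=0000 Δ1=1000 Δ2=1001 Δ3=1111 Δ4=1101 | 4Δ
t=13: Δ0=1101 Δ1=0101 | 1Δ
t=14: Δ0=0101 Δ1=1101 Δ2=1100 Δ3=1010 Δ4=1000 | 4Δ
t=15: Δ0=1000 Δ1=0000 | 1Δ
t=16: Δ0=0000 Δ1=1000 Δ2=1001 Δ3=1111 Δ4=1101 | 4Δ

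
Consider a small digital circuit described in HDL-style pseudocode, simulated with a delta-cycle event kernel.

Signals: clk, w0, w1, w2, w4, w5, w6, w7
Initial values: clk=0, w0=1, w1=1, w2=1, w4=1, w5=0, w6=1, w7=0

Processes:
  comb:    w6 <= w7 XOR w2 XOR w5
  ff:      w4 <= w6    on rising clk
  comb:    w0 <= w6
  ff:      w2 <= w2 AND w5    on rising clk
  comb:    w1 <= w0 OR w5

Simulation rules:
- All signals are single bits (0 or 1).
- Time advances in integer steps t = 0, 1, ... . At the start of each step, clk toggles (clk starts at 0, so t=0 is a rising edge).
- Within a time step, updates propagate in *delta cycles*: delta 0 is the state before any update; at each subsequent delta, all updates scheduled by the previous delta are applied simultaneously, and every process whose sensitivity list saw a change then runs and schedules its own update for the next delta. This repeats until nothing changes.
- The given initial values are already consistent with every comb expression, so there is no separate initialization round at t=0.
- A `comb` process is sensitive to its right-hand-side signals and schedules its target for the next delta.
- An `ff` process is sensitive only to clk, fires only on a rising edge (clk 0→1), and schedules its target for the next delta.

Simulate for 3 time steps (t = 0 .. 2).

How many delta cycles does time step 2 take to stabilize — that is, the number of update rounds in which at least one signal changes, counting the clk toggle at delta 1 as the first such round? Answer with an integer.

[bits: clk,w0,w6,w5,w1,w4,w7,w2]
t=0: Δ0=01101101 Δ1=11101101 Δ2=11101100 Δ3=11001100 Δ4=10001100 Δ5=10000100 | 5Δ
t=1: Δ0=10000100 Δ1=00000100 | 1Δ
t=2: Δ0=00000100 Δ1=10000100 Δ2=10000000 | 2Δ

2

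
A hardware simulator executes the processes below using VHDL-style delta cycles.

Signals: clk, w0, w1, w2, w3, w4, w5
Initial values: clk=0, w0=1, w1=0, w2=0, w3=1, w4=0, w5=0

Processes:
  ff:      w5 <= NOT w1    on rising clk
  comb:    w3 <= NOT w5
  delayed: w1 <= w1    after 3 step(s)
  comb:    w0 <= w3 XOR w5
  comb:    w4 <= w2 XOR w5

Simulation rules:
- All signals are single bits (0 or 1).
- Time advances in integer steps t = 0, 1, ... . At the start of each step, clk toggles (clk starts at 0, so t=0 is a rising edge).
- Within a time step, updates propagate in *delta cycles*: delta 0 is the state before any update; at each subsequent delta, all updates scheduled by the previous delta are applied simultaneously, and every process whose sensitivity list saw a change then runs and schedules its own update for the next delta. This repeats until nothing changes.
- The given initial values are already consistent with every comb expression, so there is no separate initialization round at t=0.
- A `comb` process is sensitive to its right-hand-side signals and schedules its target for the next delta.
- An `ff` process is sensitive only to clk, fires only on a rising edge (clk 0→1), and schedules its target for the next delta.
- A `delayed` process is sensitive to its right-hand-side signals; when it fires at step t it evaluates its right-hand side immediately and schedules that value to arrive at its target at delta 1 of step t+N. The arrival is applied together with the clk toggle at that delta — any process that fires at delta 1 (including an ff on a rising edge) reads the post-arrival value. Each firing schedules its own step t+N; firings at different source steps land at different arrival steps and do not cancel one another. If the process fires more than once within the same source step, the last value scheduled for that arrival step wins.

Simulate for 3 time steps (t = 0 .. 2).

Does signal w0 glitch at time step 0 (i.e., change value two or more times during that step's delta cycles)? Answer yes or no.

yes

t=0 Δ0: w0=1 w4=0 w2=0 clk=0 w5=0 w1=0 w3=1
  Δ1: clk:0→1
  Δ2: w5:0→1
  Δ3: w0:1→0, w4:0→1, w3:1→0
  Δ4: w0:0→1
  (4Δ to stable)
t=1 Δ0: w0=1 w4=1 w2=0 clk=1 w5=1 w1=0 w3=0
  Δ1: clk:1→0
  (1Δ to stable)
t=2 Δ0: w0=1 w4=1 w2=0 clk=0 w5=1 w1=0 w3=0
  Δ1: clk:0→1
  (1Δ to stable)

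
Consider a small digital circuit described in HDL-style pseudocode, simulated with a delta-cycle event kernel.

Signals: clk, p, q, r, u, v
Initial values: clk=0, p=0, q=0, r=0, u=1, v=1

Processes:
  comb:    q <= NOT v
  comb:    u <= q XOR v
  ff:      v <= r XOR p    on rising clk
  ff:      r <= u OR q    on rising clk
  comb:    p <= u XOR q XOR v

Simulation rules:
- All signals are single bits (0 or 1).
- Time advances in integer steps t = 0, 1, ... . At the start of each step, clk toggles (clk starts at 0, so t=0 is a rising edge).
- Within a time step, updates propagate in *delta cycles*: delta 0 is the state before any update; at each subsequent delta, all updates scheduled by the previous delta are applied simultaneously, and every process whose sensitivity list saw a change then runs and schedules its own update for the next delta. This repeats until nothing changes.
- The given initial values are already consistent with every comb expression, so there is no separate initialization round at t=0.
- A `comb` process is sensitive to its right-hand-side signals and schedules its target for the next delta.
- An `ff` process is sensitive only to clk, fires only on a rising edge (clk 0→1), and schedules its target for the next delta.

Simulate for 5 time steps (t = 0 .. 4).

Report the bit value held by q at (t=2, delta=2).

1

t0.Δ0 clk=0 r=0 q=0 v=1 u=1 p=0
t0.Δ1 clk=1 r=0 q=0 v=1 u=1 p=0
t0.Δ2 clk=1 r=1 q=0 v=0 u=1 p=0
t0.Δ3 clk=1 r=1 q=1 v=0 u=0 p=1
t0.Δ4 clk=1 r=1 q=1 v=0 u=1 p=1
t0.Δ5 clk=1 r=1 q=1 v=0 u=1 p=0
t1.Δ0 clk=1 r=1 q=1 v=0 u=1 p=0
t1.Δ1 clk=0 r=1 q=1 v=0 u=1 p=0
t2.Δ0 clk=0 r=1 q=1 v=0 u=1 p=0
t2.Δ1 clk=1 r=1 q=1 v=0 u=1 p=0
t2.Δ2 clk=1 r=1 q=1 v=1 u=1 p=0
t2.Δ3 clk=1 r=1 q=0 v=1 u=0 p=1
t2.Δ4 clk=1 r=1 q=0 v=1 u=1 p=1
t2.Δ5 clk=1 r=1 q=0 v=1 u=1 p=0
t3.Δ0 clk=1 r=1 q=0 v=1 u=1 p=0
t3.Δ1 clk=0 r=1 q=0 v=1 u=1 p=0
t4.Δ0 clk=0 r=1 q=0 v=1 u=1 p=0
t4.Δ1 clk=1 r=1 q=0 v=1 u=1 p=0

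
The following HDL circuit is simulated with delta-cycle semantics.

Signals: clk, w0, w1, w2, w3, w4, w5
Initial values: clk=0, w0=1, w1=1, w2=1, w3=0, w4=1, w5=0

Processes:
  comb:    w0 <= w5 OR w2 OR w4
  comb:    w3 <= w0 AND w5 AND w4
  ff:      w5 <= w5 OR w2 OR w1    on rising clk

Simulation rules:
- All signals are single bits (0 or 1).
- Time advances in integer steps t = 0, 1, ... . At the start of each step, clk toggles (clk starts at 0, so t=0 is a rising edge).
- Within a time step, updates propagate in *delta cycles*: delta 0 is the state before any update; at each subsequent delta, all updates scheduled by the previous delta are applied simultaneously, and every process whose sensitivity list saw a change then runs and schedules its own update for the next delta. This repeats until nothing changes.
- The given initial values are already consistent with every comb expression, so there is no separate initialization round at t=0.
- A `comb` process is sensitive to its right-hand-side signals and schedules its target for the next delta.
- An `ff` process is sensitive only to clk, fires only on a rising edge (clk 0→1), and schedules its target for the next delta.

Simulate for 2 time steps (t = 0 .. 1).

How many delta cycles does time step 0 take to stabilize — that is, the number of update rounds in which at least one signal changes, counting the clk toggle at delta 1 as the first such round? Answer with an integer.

t0.Δ0 w5=0 w3=0 w2=1 w4=1 w1=1 w0=1 clk=0
t0.Δ1 w5=0 w3=0 w2=1 w4=1 w1=1 w0=1 clk=1
t0.Δ2 w5=1 w3=0 w2=1 w4=1 w1=1 w0=1 clk=1
t0.Δ3 w5=1 w3=1 w2=1 w4=1 w1=1 w0=1 clk=1
t1.Δ0 w5=1 w3=1 w2=1 w4=1 w1=1 w0=1 clk=1
t1.Δ1 w5=1 w3=1 w2=1 w4=1 w1=1 w0=1 clk=0

3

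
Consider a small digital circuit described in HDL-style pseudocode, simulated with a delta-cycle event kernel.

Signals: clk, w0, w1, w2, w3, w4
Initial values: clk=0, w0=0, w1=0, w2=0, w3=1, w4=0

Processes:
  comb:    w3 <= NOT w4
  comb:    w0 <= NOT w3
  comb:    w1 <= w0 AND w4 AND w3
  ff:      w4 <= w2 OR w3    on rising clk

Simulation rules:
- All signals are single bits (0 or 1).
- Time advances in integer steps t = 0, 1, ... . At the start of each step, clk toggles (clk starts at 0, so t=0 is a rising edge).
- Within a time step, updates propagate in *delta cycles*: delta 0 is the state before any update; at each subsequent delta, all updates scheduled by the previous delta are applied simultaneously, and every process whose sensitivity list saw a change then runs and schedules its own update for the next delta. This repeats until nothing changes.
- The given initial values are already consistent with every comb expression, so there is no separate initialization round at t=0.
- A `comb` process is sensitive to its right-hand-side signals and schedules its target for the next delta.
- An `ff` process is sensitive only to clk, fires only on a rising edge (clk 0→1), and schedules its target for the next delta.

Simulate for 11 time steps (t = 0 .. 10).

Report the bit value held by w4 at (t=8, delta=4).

1

t0.Δ0 w0=0 w1=0 clk=0 w3=1 w4=0 w2=0
t0.Δ1 w0=0 w1=0 clk=1 w3=1 w4=0 w2=0
t0.Δ2 w0=0 w1=0 clk=1 w3=1 w4=1 w2=0
t0.Δ3 w0=0 w1=0 clk=1 w3=0 w4=1 w2=0
t0.Δ4 w0=1 w1=0 clk=1 w3=0 w4=1 w2=0
t1.Δ0 w0=1 w1=0 clk=1 w3=0 w4=1 w2=0
t1.Δ1 w0=1 w1=0 clk=0 w3=0 w4=1 w2=0
t2.Δ0 w0=1 w1=0 clk=0 w3=0 w4=1 w2=0
t2.Δ1 w0=1 w1=0 clk=1 w3=0 w4=1 w2=0
t2.Δ2 w0=1 w1=0 clk=1 w3=0 w4=0 w2=0
t2.Δ3 w0=1 w1=0 clk=1 w3=1 w4=0 w2=0
t2.Δ4 w0=0 w1=0 clk=1 w3=1 w4=0 w2=0
t3.Δ0 w0=0 w1=0 clk=1 w3=1 w4=0 w2=0
t3.Δ1 w0=0 w1=0 clk=0 w3=1 w4=0 w2=0
t4.Δ0 w0=0 w1=0 clk=0 w3=1 w4=0 w2=0
t4.Δ1 w0=0 w1=0 clk=1 w3=1 w4=0 w2=0
t4.Δ2 w0=0 w1=0 clk=1 w3=1 w4=1 w2=0
t4.Δ3 w0=0 w1=0 clk=1 w3=0 w4=1 w2=0
t4.Δ4 w0=1 w1=0 clk=1 w3=0 w4=1 w2=0
t5.Δ0 w0=1 w1=0 clk=1 w3=0 w4=1 w2=0
t5.Δ1 w0=1 w1=0 clk=0 w3=0 w4=1 w2=0
t6.Δ0 w0=1 w1=0 clk=0 w3=0 w4=1 w2=0
t6.Δ1 w0=1 w1=0 clk=1 w3=0 w4=1 w2=0
t6.Δ2 w0=1 w1=0 clk=1 w3=0 w4=0 w2=0
t6.Δ3 w0=1 w1=0 clk=1 w3=1 w4=0 w2=0
t6.Δ4 w0=0 w1=0 clk=1 w3=1 w4=0 w2=0
t7.Δ0 w0=0 w1=0 clk=1 w3=1 w4=0 w2=0
t7.Δ1 w0=0 w1=0 clk=0 w3=1 w4=0 w2=0
t8.Δ0 w0=0 w1=0 clk=0 w3=1 w4=0 w2=0
t8.Δ1 w0=0 w1=0 clk=1 w3=1 w4=0 w2=0
t8.Δ2 w0=0 w1=0 clk=1 w3=1 w4=1 w2=0
t8.Δ3 w0=0 w1=0 clk=1 w3=0 w4=1 w2=0
t8.Δ4 w0=1 w1=0 clk=1 w3=0 w4=1 w2=0
t9.Δ0 w0=1 w1=0 clk=1 w3=0 w4=1 w2=0
t9.Δ1 w0=1 w1=0 clk=0 w3=0 w4=1 w2=0
t10.Δ0 w0=1 w1=0 clk=0 w3=0 w4=1 w2=0
t10.Δ1 w0=1 w1=0 clk=1 w3=0 w4=1 w2=0
t10.Δ2 w0=1 w1=0 clk=1 w3=0 w4=0 w2=0
t10.Δ3 w0=1 w1=0 clk=1 w3=1 w4=0 w2=0
t10.Δ4 w0=0 w1=0 clk=1 w3=1 w4=0 w2=0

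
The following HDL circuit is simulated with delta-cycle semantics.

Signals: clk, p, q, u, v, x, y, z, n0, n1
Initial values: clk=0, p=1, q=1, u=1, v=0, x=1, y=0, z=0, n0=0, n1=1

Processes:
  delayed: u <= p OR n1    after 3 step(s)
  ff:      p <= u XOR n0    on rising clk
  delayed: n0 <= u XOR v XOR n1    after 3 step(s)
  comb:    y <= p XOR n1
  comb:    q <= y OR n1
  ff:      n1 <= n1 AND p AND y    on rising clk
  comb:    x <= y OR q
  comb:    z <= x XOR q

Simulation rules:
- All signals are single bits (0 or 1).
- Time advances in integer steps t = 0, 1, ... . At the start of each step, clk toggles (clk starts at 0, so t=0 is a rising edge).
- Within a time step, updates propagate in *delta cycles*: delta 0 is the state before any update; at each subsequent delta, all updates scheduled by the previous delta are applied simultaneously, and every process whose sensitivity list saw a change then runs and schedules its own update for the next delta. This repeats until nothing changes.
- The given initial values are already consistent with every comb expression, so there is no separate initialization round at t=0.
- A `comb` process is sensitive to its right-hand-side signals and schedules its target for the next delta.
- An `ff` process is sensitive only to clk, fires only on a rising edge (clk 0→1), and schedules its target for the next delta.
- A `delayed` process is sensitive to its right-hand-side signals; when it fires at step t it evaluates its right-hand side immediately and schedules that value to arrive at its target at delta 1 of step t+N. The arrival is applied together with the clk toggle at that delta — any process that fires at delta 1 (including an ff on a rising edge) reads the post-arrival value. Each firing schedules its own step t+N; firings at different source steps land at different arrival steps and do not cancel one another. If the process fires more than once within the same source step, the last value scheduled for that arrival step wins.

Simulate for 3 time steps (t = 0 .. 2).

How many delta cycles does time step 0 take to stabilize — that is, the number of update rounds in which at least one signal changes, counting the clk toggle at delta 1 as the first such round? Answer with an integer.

5

t0.Δ0 n1=1 q=1 v=0 u=1 x=1 z=0 clk=0 n0=0 p=1 y=0
t0.Δ1 n1=1 q=1 v=0 u=1 x=1 z=0 clk=1 n0=0 p=1 y=0
t0.Δ2 n1=0 q=1 v=0 u=1 x=1 z=0 clk=1 n0=0 p=1 y=0
t0.Δ3 n1=0 q=0 v=0 u=1 x=1 z=0 clk=1 n0=0 p=1 y=1
t0.Δ4 n1=0 q=1 v=0 u=1 x=1 z=1 clk=1 n0=0 p=1 y=1
t0.Δ5 n1=0 q=1 v=0 u=1 x=1 z=0 clk=1 n0=0 p=1 y=1
t1.Δ0 n1=0 q=1 v=0 u=1 x=1 z=0 clk=1 n0=0 p=1 y=1
t1.Δ1 n1=0 q=1 v=0 u=1 x=1 z=0 clk=0 n0=0 p=1 y=1
t2.Δ0 n1=0 q=1 v=0 u=1 x=1 z=0 clk=0 n0=0 p=1 y=1
t2.Δ1 n1=0 q=1 v=0 u=1 x=1 z=0 clk=1 n0=0 p=1 y=1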